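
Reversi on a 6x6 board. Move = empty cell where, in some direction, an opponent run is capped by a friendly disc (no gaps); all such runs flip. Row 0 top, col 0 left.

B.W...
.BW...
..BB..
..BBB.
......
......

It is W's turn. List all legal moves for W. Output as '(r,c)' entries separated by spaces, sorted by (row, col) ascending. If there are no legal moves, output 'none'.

(0,1): no bracket -> illegal
(1,0): flips 1 -> legal
(1,3): no bracket -> illegal
(1,4): no bracket -> illegal
(2,0): flips 1 -> legal
(2,1): no bracket -> illegal
(2,4): no bracket -> illegal
(2,5): no bracket -> illegal
(3,1): no bracket -> illegal
(3,5): no bracket -> illegal
(4,1): no bracket -> illegal
(4,2): flips 2 -> legal
(4,3): no bracket -> illegal
(4,4): no bracket -> illegal
(4,5): flips 2 -> legal

Answer: (1,0) (2,0) (4,2) (4,5)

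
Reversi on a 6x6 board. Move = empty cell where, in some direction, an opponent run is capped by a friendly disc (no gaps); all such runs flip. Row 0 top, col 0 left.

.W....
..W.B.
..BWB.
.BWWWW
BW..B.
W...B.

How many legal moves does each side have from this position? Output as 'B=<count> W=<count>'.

Answer: B=3 W=10

Derivation:
-- B to move --
(0,0): no bracket -> illegal
(0,2): flips 1 -> legal
(0,3): no bracket -> illegal
(1,0): no bracket -> illegal
(1,1): no bracket -> illegal
(1,3): no bracket -> illegal
(2,1): no bracket -> illegal
(2,5): no bracket -> illegal
(3,0): no bracket -> illegal
(4,2): flips 3 -> legal
(4,3): no bracket -> illegal
(4,5): no bracket -> illegal
(5,1): flips 1 -> legal
(5,2): no bracket -> illegal
B mobility = 3
-- W to move --
(0,3): no bracket -> illegal
(0,4): flips 2 -> legal
(0,5): flips 1 -> legal
(1,1): flips 1 -> legal
(1,3): flips 1 -> legal
(1,5): flips 1 -> legal
(2,0): no bracket -> illegal
(2,1): flips 2 -> legal
(2,5): flips 1 -> legal
(3,0): flips 2 -> legal
(4,2): no bracket -> illegal
(4,3): no bracket -> illegal
(4,5): no bracket -> illegal
(5,1): no bracket -> illegal
(5,3): flips 1 -> legal
(5,5): flips 1 -> legal
W mobility = 10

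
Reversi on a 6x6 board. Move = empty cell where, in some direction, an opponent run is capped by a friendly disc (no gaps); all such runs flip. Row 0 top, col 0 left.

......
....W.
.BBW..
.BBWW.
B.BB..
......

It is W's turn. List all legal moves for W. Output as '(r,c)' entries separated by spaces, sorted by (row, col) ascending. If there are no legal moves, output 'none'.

(1,0): no bracket -> illegal
(1,1): flips 1 -> legal
(1,2): no bracket -> illegal
(1,3): no bracket -> illegal
(2,0): flips 2 -> legal
(3,0): flips 2 -> legal
(4,1): flips 1 -> legal
(4,4): no bracket -> illegal
(5,0): no bracket -> illegal
(5,1): flips 1 -> legal
(5,2): flips 1 -> legal
(5,3): flips 1 -> legal
(5,4): no bracket -> illegal

Answer: (1,1) (2,0) (3,0) (4,1) (5,1) (5,2) (5,3)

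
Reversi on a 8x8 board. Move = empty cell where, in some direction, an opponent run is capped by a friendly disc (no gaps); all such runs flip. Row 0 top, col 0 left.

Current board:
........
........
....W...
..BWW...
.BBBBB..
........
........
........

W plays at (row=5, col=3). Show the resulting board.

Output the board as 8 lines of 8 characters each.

Place W at (5,3); scan 8 dirs for brackets.
Dir NW: opp run (4,2), next='.' -> no flip
Dir N: opp run (4,3) capped by W -> flip
Dir NE: opp run (4,4), next='.' -> no flip
Dir W: first cell '.' (not opp) -> no flip
Dir E: first cell '.' (not opp) -> no flip
Dir SW: first cell '.' (not opp) -> no flip
Dir S: first cell '.' (not opp) -> no flip
Dir SE: first cell '.' (not opp) -> no flip
All flips: (4,3)

Answer: ........
........
....W...
..BWW...
.BBWBB..
...W....
........
........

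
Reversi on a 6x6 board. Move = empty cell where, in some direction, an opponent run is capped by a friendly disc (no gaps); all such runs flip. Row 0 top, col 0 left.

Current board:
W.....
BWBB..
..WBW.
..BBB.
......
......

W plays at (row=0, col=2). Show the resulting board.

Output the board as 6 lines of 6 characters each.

Place W at (0,2); scan 8 dirs for brackets.
Dir NW: edge -> no flip
Dir N: edge -> no flip
Dir NE: edge -> no flip
Dir W: first cell '.' (not opp) -> no flip
Dir E: first cell '.' (not opp) -> no flip
Dir SW: first cell 'W' (not opp) -> no flip
Dir S: opp run (1,2) capped by W -> flip
Dir SE: opp run (1,3) capped by W -> flip
All flips: (1,2) (1,3)

Answer: W.W...
BWWW..
..WBW.
..BBB.
......
......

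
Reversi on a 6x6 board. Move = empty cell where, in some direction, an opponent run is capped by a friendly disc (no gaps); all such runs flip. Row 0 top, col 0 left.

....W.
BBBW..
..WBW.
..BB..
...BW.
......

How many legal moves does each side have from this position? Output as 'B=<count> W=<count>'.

Answer: B=7 W=4

Derivation:
-- B to move --
(0,2): no bracket -> illegal
(0,3): flips 1 -> legal
(0,5): no bracket -> illegal
(1,4): flips 1 -> legal
(1,5): flips 1 -> legal
(2,1): flips 1 -> legal
(2,5): flips 1 -> legal
(3,1): no bracket -> illegal
(3,4): no bracket -> illegal
(3,5): no bracket -> illegal
(4,5): flips 1 -> legal
(5,3): no bracket -> illegal
(5,4): no bracket -> illegal
(5,5): flips 1 -> legal
B mobility = 7
-- W to move --
(0,0): flips 1 -> legal
(0,1): no bracket -> illegal
(0,2): flips 1 -> legal
(0,3): no bracket -> illegal
(1,4): no bracket -> illegal
(2,0): no bracket -> illegal
(2,1): no bracket -> illegal
(3,1): no bracket -> illegal
(3,4): no bracket -> illegal
(4,1): no bracket -> illegal
(4,2): flips 3 -> legal
(5,2): no bracket -> illegal
(5,3): flips 3 -> legal
(5,4): no bracket -> illegal
W mobility = 4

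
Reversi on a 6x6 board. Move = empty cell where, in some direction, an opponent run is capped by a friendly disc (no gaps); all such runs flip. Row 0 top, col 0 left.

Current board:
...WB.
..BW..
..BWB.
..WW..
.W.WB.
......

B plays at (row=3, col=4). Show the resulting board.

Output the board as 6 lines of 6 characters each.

Place B at (3,4); scan 8 dirs for brackets.
Dir NW: opp run (2,3) capped by B -> flip
Dir N: first cell 'B' (not opp) -> no flip
Dir NE: first cell '.' (not opp) -> no flip
Dir W: opp run (3,3) (3,2), next='.' -> no flip
Dir E: first cell '.' (not opp) -> no flip
Dir SW: opp run (4,3), next='.' -> no flip
Dir S: first cell 'B' (not opp) -> no flip
Dir SE: first cell '.' (not opp) -> no flip
All flips: (2,3)

Answer: ...WB.
..BW..
..BBB.
..WWB.
.W.WB.
......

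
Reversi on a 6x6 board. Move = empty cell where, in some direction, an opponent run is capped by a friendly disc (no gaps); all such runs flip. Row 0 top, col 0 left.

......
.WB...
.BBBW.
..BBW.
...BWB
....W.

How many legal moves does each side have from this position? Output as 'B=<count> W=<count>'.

Answer: B=7 W=7

Derivation:
-- B to move --
(0,0): flips 1 -> legal
(0,1): flips 1 -> legal
(0,2): no bracket -> illegal
(1,0): flips 1 -> legal
(1,3): no bracket -> illegal
(1,4): no bracket -> illegal
(1,5): flips 1 -> legal
(2,0): no bracket -> illegal
(2,5): flips 2 -> legal
(3,5): flips 1 -> legal
(5,3): no bracket -> illegal
(5,5): flips 1 -> legal
B mobility = 7
-- W to move --
(0,1): flips 2 -> legal
(0,2): no bracket -> illegal
(0,3): no bracket -> illegal
(1,0): flips 3 -> legal
(1,3): flips 1 -> legal
(1,4): no bracket -> illegal
(2,0): flips 3 -> legal
(3,0): no bracket -> illegal
(3,1): flips 3 -> legal
(3,5): no bracket -> illegal
(4,1): no bracket -> illegal
(4,2): flips 2 -> legal
(5,2): flips 1 -> legal
(5,3): no bracket -> illegal
(5,5): no bracket -> illegal
W mobility = 7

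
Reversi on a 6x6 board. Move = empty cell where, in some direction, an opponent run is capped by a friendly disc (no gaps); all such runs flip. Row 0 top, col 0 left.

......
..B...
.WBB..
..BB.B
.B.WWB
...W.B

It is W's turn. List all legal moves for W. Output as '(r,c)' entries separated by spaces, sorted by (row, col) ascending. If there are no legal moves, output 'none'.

(0,1): no bracket -> illegal
(0,2): no bracket -> illegal
(0,3): flips 1 -> legal
(1,1): flips 2 -> legal
(1,3): flips 2 -> legal
(1,4): no bracket -> illegal
(2,4): flips 2 -> legal
(2,5): no bracket -> illegal
(3,0): no bracket -> illegal
(3,1): no bracket -> illegal
(3,4): no bracket -> illegal
(4,0): no bracket -> illegal
(4,2): no bracket -> illegal
(5,0): no bracket -> illegal
(5,1): no bracket -> illegal
(5,2): no bracket -> illegal
(5,4): no bracket -> illegal

Answer: (0,3) (1,1) (1,3) (2,4)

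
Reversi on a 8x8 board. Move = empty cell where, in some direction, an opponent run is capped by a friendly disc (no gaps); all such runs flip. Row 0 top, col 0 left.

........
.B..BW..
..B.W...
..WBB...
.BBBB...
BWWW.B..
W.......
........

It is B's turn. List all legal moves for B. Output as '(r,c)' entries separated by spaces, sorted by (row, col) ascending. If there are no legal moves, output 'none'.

(0,4): no bracket -> illegal
(0,5): no bracket -> illegal
(0,6): flips 2 -> legal
(1,3): no bracket -> illegal
(1,6): flips 1 -> legal
(2,1): flips 1 -> legal
(2,3): flips 1 -> legal
(2,5): no bracket -> illegal
(2,6): no bracket -> illegal
(3,1): flips 1 -> legal
(3,5): no bracket -> illegal
(4,0): no bracket -> illegal
(5,4): flips 3 -> legal
(6,1): flips 2 -> legal
(6,2): flips 2 -> legal
(6,3): flips 2 -> legal
(6,4): flips 1 -> legal
(7,0): flips 1 -> legal
(7,1): no bracket -> illegal

Answer: (0,6) (1,6) (2,1) (2,3) (3,1) (5,4) (6,1) (6,2) (6,3) (6,4) (7,0)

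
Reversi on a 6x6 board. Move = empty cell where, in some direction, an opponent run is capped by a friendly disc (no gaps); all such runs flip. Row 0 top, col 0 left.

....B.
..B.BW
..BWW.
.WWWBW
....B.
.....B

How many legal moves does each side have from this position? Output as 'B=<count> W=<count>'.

-- B to move --
(0,5): no bracket -> illegal
(1,3): no bracket -> illegal
(2,0): no bracket -> illegal
(2,1): no bracket -> illegal
(2,5): flips 2 -> legal
(3,0): flips 3 -> legal
(4,0): flips 1 -> legal
(4,1): flips 2 -> legal
(4,2): flips 1 -> legal
(4,3): no bracket -> illegal
(4,5): no bracket -> illegal
B mobility = 5
-- W to move --
(0,1): flips 1 -> legal
(0,2): flips 2 -> legal
(0,3): no bracket -> illegal
(0,5): flips 1 -> legal
(1,1): flips 1 -> legal
(1,3): flips 2 -> legal
(2,1): flips 1 -> legal
(2,5): no bracket -> illegal
(4,3): no bracket -> illegal
(4,5): flips 1 -> legal
(5,3): flips 1 -> legal
(5,4): flips 2 -> legal
W mobility = 9

Answer: B=5 W=9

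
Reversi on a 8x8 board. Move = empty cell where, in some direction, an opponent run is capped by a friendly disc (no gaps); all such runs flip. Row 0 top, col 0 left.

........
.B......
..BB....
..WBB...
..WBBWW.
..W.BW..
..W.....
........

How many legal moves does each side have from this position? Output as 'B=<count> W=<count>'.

-- B to move --
(2,1): flips 1 -> legal
(3,1): flips 1 -> legal
(3,5): no bracket -> illegal
(3,6): flips 1 -> legal
(3,7): no bracket -> illegal
(4,1): flips 2 -> legal
(4,7): flips 2 -> legal
(5,1): flips 1 -> legal
(5,3): no bracket -> illegal
(5,6): flips 2 -> legal
(5,7): no bracket -> illegal
(6,1): flips 1 -> legal
(6,3): no bracket -> illegal
(6,4): no bracket -> illegal
(6,5): no bracket -> illegal
(6,6): flips 1 -> legal
(7,1): no bracket -> illegal
(7,2): flips 4 -> legal
(7,3): no bracket -> illegal
B mobility = 10
-- W to move --
(0,0): flips 4 -> legal
(0,1): no bracket -> illegal
(0,2): no bracket -> illegal
(1,0): no bracket -> illegal
(1,2): flips 3 -> legal
(1,3): no bracket -> illegal
(1,4): flips 1 -> legal
(2,0): no bracket -> illegal
(2,1): no bracket -> illegal
(2,4): flips 1 -> legal
(2,5): flips 2 -> legal
(3,1): no bracket -> illegal
(3,5): flips 2 -> legal
(5,3): flips 1 -> legal
(6,3): flips 1 -> legal
(6,4): no bracket -> illegal
(6,5): flips 2 -> legal
W mobility = 9

Answer: B=10 W=9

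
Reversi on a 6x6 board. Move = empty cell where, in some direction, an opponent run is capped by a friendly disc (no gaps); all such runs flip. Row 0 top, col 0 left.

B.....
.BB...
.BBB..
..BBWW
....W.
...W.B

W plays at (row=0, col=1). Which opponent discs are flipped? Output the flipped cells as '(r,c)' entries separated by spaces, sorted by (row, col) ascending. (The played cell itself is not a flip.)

Answer: (1,2) (2,3)

Derivation:
Dir NW: edge -> no flip
Dir N: edge -> no flip
Dir NE: edge -> no flip
Dir W: opp run (0,0), next=edge -> no flip
Dir E: first cell '.' (not opp) -> no flip
Dir SW: first cell '.' (not opp) -> no flip
Dir S: opp run (1,1) (2,1), next='.' -> no flip
Dir SE: opp run (1,2) (2,3) capped by W -> flip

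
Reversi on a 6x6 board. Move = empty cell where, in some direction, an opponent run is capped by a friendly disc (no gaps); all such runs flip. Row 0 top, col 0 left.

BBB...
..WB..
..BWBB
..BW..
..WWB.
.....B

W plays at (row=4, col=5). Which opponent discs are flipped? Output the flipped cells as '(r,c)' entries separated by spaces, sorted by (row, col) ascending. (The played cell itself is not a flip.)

Dir NW: first cell '.' (not opp) -> no flip
Dir N: first cell '.' (not opp) -> no flip
Dir NE: edge -> no flip
Dir W: opp run (4,4) capped by W -> flip
Dir E: edge -> no flip
Dir SW: first cell '.' (not opp) -> no flip
Dir S: opp run (5,5), next=edge -> no flip
Dir SE: edge -> no flip

Answer: (4,4)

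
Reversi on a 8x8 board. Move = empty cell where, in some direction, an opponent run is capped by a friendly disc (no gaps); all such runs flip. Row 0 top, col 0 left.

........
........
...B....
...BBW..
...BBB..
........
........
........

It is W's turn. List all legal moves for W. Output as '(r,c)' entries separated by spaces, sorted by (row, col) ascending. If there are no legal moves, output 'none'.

Answer: (3,2) (5,3) (5,5)

Derivation:
(1,2): no bracket -> illegal
(1,3): no bracket -> illegal
(1,4): no bracket -> illegal
(2,2): no bracket -> illegal
(2,4): no bracket -> illegal
(2,5): no bracket -> illegal
(3,2): flips 2 -> legal
(3,6): no bracket -> illegal
(4,2): no bracket -> illegal
(4,6): no bracket -> illegal
(5,2): no bracket -> illegal
(5,3): flips 1 -> legal
(5,4): no bracket -> illegal
(5,5): flips 1 -> legal
(5,6): no bracket -> illegal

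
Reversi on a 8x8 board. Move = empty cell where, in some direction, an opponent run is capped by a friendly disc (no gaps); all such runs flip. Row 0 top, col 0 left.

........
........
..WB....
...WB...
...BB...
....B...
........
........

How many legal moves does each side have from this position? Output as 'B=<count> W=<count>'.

Answer: B=3 W=5

Derivation:
-- B to move --
(1,1): flips 2 -> legal
(1,2): no bracket -> illegal
(1,3): no bracket -> illegal
(2,1): flips 1 -> legal
(2,4): no bracket -> illegal
(3,1): no bracket -> illegal
(3,2): flips 1 -> legal
(4,2): no bracket -> illegal
B mobility = 3
-- W to move --
(1,2): no bracket -> illegal
(1,3): flips 1 -> legal
(1,4): no bracket -> illegal
(2,4): flips 1 -> legal
(2,5): no bracket -> illegal
(3,2): no bracket -> illegal
(3,5): flips 1 -> legal
(4,2): no bracket -> illegal
(4,5): no bracket -> illegal
(5,2): no bracket -> illegal
(5,3): flips 1 -> legal
(5,5): flips 1 -> legal
(6,3): no bracket -> illegal
(6,4): no bracket -> illegal
(6,5): no bracket -> illegal
W mobility = 5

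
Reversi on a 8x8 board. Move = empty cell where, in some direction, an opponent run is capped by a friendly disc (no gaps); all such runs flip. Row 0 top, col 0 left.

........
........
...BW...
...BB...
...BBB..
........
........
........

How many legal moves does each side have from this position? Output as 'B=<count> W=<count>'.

-- B to move --
(1,3): no bracket -> illegal
(1,4): flips 1 -> legal
(1,5): flips 1 -> legal
(2,5): flips 1 -> legal
(3,5): no bracket -> illegal
B mobility = 3
-- W to move --
(1,2): no bracket -> illegal
(1,3): no bracket -> illegal
(1,4): no bracket -> illegal
(2,2): flips 1 -> legal
(2,5): no bracket -> illegal
(3,2): no bracket -> illegal
(3,5): no bracket -> illegal
(3,6): no bracket -> illegal
(4,2): flips 1 -> legal
(4,6): no bracket -> illegal
(5,2): no bracket -> illegal
(5,3): no bracket -> illegal
(5,4): flips 2 -> legal
(5,5): no bracket -> illegal
(5,6): no bracket -> illegal
W mobility = 3

Answer: B=3 W=3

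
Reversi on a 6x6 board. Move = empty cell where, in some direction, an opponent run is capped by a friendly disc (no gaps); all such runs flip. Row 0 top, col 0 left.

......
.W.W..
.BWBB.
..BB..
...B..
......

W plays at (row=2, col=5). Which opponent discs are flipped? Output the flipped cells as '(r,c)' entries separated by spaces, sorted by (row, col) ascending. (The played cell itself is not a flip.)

Dir NW: first cell '.' (not opp) -> no flip
Dir N: first cell '.' (not opp) -> no flip
Dir NE: edge -> no flip
Dir W: opp run (2,4) (2,3) capped by W -> flip
Dir E: edge -> no flip
Dir SW: first cell '.' (not opp) -> no flip
Dir S: first cell '.' (not opp) -> no flip
Dir SE: edge -> no flip

Answer: (2,3) (2,4)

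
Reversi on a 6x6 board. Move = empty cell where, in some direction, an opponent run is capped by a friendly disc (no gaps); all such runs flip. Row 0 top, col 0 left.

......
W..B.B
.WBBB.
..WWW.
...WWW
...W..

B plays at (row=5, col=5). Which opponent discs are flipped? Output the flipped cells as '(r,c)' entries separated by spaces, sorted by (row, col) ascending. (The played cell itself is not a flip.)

Answer: (3,3) (4,4)

Derivation:
Dir NW: opp run (4,4) (3,3) capped by B -> flip
Dir N: opp run (4,5), next='.' -> no flip
Dir NE: edge -> no flip
Dir W: first cell '.' (not opp) -> no flip
Dir E: edge -> no flip
Dir SW: edge -> no flip
Dir S: edge -> no flip
Dir SE: edge -> no flip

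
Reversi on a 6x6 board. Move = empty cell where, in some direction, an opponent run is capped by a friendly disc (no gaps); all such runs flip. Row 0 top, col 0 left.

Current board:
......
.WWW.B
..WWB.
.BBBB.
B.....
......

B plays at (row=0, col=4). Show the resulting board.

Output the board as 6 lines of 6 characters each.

Answer: ....B.
.WWB.B
..BWB.
.BBBB.
B.....
......

Derivation:
Place B at (0,4); scan 8 dirs for brackets.
Dir NW: edge -> no flip
Dir N: edge -> no flip
Dir NE: edge -> no flip
Dir W: first cell '.' (not opp) -> no flip
Dir E: first cell '.' (not opp) -> no flip
Dir SW: opp run (1,3) (2,2) capped by B -> flip
Dir S: first cell '.' (not opp) -> no flip
Dir SE: first cell 'B' (not opp) -> no flip
All flips: (1,3) (2,2)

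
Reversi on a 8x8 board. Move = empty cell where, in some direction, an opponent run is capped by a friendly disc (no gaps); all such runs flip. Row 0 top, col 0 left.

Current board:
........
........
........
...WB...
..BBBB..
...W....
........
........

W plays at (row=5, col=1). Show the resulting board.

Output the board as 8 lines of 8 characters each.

Place W at (5,1); scan 8 dirs for brackets.
Dir NW: first cell '.' (not opp) -> no flip
Dir N: first cell '.' (not opp) -> no flip
Dir NE: opp run (4,2) capped by W -> flip
Dir W: first cell '.' (not opp) -> no flip
Dir E: first cell '.' (not opp) -> no flip
Dir SW: first cell '.' (not opp) -> no flip
Dir S: first cell '.' (not opp) -> no flip
Dir SE: first cell '.' (not opp) -> no flip
All flips: (4,2)

Answer: ........
........
........
...WB...
..WBBB..
.W.W....
........
........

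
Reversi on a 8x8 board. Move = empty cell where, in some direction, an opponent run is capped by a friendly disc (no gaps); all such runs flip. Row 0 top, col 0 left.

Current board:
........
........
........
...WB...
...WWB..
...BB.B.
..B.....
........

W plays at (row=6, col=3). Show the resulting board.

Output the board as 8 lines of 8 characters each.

Answer: ........
........
........
...WB...
...WWB..
...WB.B.
..BW....
........

Derivation:
Place W at (6,3); scan 8 dirs for brackets.
Dir NW: first cell '.' (not opp) -> no flip
Dir N: opp run (5,3) capped by W -> flip
Dir NE: opp run (5,4) (4,5), next='.' -> no flip
Dir W: opp run (6,2), next='.' -> no flip
Dir E: first cell '.' (not opp) -> no flip
Dir SW: first cell '.' (not opp) -> no flip
Dir S: first cell '.' (not opp) -> no flip
Dir SE: first cell '.' (not opp) -> no flip
All flips: (5,3)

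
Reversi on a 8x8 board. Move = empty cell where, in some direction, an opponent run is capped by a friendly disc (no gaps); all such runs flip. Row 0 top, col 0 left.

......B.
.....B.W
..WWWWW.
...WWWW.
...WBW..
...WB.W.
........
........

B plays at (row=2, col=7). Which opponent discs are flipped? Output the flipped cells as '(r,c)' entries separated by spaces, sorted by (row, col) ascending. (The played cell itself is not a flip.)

Dir NW: first cell '.' (not opp) -> no flip
Dir N: opp run (1,7), next='.' -> no flip
Dir NE: edge -> no flip
Dir W: opp run (2,6) (2,5) (2,4) (2,3) (2,2), next='.' -> no flip
Dir E: edge -> no flip
Dir SW: opp run (3,6) (4,5) capped by B -> flip
Dir S: first cell '.' (not opp) -> no flip
Dir SE: edge -> no flip

Answer: (3,6) (4,5)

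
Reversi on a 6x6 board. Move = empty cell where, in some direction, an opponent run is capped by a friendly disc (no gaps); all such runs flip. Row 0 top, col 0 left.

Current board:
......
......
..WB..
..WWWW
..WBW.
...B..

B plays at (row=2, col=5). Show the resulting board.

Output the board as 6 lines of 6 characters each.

Place B at (2,5); scan 8 dirs for brackets.
Dir NW: first cell '.' (not opp) -> no flip
Dir N: first cell '.' (not opp) -> no flip
Dir NE: edge -> no flip
Dir W: first cell '.' (not opp) -> no flip
Dir E: edge -> no flip
Dir SW: opp run (3,4) capped by B -> flip
Dir S: opp run (3,5), next='.' -> no flip
Dir SE: edge -> no flip
All flips: (3,4)

Answer: ......
......
..WB.B
..WWBW
..WBW.
...B..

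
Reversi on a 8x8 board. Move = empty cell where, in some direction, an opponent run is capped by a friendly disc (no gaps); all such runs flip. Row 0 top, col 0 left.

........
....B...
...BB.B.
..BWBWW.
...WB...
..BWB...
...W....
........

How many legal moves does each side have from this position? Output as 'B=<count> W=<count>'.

-- B to move --
(2,2): flips 1 -> legal
(2,5): no bracket -> illegal
(2,7): no bracket -> illegal
(3,7): flips 2 -> legal
(4,2): flips 2 -> legal
(4,5): no bracket -> illegal
(4,6): flips 2 -> legal
(4,7): no bracket -> illegal
(6,2): flips 1 -> legal
(6,4): no bracket -> illegal
(7,2): flips 1 -> legal
(7,3): flips 4 -> legal
(7,4): flips 1 -> legal
B mobility = 8
-- W to move --
(0,3): no bracket -> illegal
(0,4): no bracket -> illegal
(0,5): no bracket -> illegal
(1,2): no bracket -> illegal
(1,3): flips 2 -> legal
(1,5): flips 1 -> legal
(1,6): flips 1 -> legal
(1,7): flips 1 -> legal
(2,1): flips 1 -> legal
(2,2): no bracket -> illegal
(2,5): flips 1 -> legal
(2,7): no bracket -> illegal
(3,1): flips 1 -> legal
(3,7): no bracket -> illegal
(4,1): flips 1 -> legal
(4,2): no bracket -> illegal
(4,5): flips 2 -> legal
(5,1): flips 1 -> legal
(5,5): flips 2 -> legal
(6,1): flips 1 -> legal
(6,2): no bracket -> illegal
(6,4): no bracket -> illegal
(6,5): flips 1 -> legal
W mobility = 13

Answer: B=8 W=13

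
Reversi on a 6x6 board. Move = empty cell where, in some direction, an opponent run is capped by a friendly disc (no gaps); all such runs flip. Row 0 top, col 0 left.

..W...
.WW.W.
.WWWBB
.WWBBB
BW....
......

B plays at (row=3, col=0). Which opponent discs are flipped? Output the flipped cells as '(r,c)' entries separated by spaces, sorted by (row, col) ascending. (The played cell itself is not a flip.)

Dir NW: edge -> no flip
Dir N: first cell '.' (not opp) -> no flip
Dir NE: opp run (2,1) (1,2), next='.' -> no flip
Dir W: edge -> no flip
Dir E: opp run (3,1) (3,2) capped by B -> flip
Dir SW: edge -> no flip
Dir S: first cell 'B' (not opp) -> no flip
Dir SE: opp run (4,1), next='.' -> no flip

Answer: (3,1) (3,2)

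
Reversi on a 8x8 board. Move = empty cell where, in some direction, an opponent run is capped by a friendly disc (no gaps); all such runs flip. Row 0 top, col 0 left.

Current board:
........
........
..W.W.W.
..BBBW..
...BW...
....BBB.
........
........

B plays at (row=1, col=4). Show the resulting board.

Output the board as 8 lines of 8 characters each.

Place B at (1,4); scan 8 dirs for brackets.
Dir NW: first cell '.' (not opp) -> no flip
Dir N: first cell '.' (not opp) -> no flip
Dir NE: first cell '.' (not opp) -> no flip
Dir W: first cell '.' (not opp) -> no flip
Dir E: first cell '.' (not opp) -> no flip
Dir SW: first cell '.' (not opp) -> no flip
Dir S: opp run (2,4) capped by B -> flip
Dir SE: first cell '.' (not opp) -> no flip
All flips: (2,4)

Answer: ........
....B...
..W.B.W.
..BBBW..
...BW...
....BBB.
........
........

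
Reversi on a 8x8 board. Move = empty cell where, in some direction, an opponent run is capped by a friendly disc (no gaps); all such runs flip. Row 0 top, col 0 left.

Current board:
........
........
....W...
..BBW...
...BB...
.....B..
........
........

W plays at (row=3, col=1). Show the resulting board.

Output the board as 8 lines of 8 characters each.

Place W at (3,1); scan 8 dirs for brackets.
Dir NW: first cell '.' (not opp) -> no flip
Dir N: first cell '.' (not opp) -> no flip
Dir NE: first cell '.' (not opp) -> no flip
Dir W: first cell '.' (not opp) -> no flip
Dir E: opp run (3,2) (3,3) capped by W -> flip
Dir SW: first cell '.' (not opp) -> no flip
Dir S: first cell '.' (not opp) -> no flip
Dir SE: first cell '.' (not opp) -> no flip
All flips: (3,2) (3,3)

Answer: ........
........
....W...
.WWWW...
...BB...
.....B..
........
........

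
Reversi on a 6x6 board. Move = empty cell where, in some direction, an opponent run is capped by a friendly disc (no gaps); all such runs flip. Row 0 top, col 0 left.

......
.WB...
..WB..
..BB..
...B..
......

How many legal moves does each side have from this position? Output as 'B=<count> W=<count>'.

-- B to move --
(0,0): flips 2 -> legal
(0,1): no bracket -> illegal
(0,2): no bracket -> illegal
(1,0): flips 1 -> legal
(1,3): no bracket -> illegal
(2,0): no bracket -> illegal
(2,1): flips 1 -> legal
(3,1): no bracket -> illegal
B mobility = 3
-- W to move --
(0,1): no bracket -> illegal
(0,2): flips 1 -> legal
(0,3): no bracket -> illegal
(1,3): flips 1 -> legal
(1,4): no bracket -> illegal
(2,1): no bracket -> illegal
(2,4): flips 1 -> legal
(3,1): no bracket -> illegal
(3,4): no bracket -> illegal
(4,1): no bracket -> illegal
(4,2): flips 1 -> legal
(4,4): flips 1 -> legal
(5,2): no bracket -> illegal
(5,3): no bracket -> illegal
(5,4): no bracket -> illegal
W mobility = 5

Answer: B=3 W=5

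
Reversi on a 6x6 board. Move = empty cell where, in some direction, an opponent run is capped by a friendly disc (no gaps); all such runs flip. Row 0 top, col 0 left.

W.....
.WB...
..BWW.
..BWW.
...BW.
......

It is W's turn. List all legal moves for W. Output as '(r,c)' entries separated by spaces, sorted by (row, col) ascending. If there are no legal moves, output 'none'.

(0,1): flips 1 -> legal
(0,2): no bracket -> illegal
(0,3): no bracket -> illegal
(1,3): flips 1 -> legal
(2,1): flips 1 -> legal
(3,1): flips 1 -> legal
(4,1): flips 1 -> legal
(4,2): flips 1 -> legal
(5,2): flips 1 -> legal
(5,3): flips 1 -> legal
(5,4): no bracket -> illegal

Answer: (0,1) (1,3) (2,1) (3,1) (4,1) (4,2) (5,2) (5,3)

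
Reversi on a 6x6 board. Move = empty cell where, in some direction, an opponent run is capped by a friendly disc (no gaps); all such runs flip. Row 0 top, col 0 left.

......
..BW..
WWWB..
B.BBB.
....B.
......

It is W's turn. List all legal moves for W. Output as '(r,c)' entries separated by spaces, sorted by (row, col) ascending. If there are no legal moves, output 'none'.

Answer: (0,2) (0,3) (1,1) (2,4) (4,0) (4,2) (4,3) (5,5)

Derivation:
(0,1): no bracket -> illegal
(0,2): flips 1 -> legal
(0,3): flips 1 -> legal
(1,1): flips 1 -> legal
(1,4): no bracket -> illegal
(2,4): flips 1 -> legal
(2,5): no bracket -> illegal
(3,1): no bracket -> illegal
(3,5): no bracket -> illegal
(4,0): flips 1 -> legal
(4,1): no bracket -> illegal
(4,2): flips 1 -> legal
(4,3): flips 3 -> legal
(4,5): no bracket -> illegal
(5,3): no bracket -> illegal
(5,4): no bracket -> illegal
(5,5): flips 2 -> legal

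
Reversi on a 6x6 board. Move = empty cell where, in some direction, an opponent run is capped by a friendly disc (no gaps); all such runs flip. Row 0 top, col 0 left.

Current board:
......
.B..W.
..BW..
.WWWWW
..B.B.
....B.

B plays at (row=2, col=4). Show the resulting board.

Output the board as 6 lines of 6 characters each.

Answer: ......
.B..W.
..BBB.
.WWBBW
..B.B.
....B.

Derivation:
Place B at (2,4); scan 8 dirs for brackets.
Dir NW: first cell '.' (not opp) -> no flip
Dir N: opp run (1,4), next='.' -> no flip
Dir NE: first cell '.' (not opp) -> no flip
Dir W: opp run (2,3) capped by B -> flip
Dir E: first cell '.' (not opp) -> no flip
Dir SW: opp run (3,3) capped by B -> flip
Dir S: opp run (3,4) capped by B -> flip
Dir SE: opp run (3,5), next=edge -> no flip
All flips: (2,3) (3,3) (3,4)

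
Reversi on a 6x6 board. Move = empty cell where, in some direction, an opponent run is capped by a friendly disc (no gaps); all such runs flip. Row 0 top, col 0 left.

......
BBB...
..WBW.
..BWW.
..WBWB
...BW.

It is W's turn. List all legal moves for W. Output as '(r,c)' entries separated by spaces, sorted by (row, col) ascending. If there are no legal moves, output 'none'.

(0,0): flips 1 -> legal
(0,1): flips 2 -> legal
(0,2): flips 1 -> legal
(0,3): no bracket -> illegal
(1,3): flips 1 -> legal
(1,4): no bracket -> illegal
(2,0): no bracket -> illegal
(2,1): flips 2 -> legal
(3,1): flips 1 -> legal
(3,5): no bracket -> illegal
(4,1): no bracket -> illegal
(5,2): flips 2 -> legal
(5,5): no bracket -> illegal

Answer: (0,0) (0,1) (0,2) (1,3) (2,1) (3,1) (5,2)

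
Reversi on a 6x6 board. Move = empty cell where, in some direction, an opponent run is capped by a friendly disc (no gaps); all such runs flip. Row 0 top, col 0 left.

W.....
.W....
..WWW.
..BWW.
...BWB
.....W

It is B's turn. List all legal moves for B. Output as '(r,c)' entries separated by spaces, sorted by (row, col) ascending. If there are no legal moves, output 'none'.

(0,1): no bracket -> illegal
(0,2): no bracket -> illegal
(1,0): no bracket -> illegal
(1,2): flips 3 -> legal
(1,3): flips 2 -> legal
(1,4): flips 1 -> legal
(1,5): no bracket -> illegal
(2,0): no bracket -> illegal
(2,1): no bracket -> illegal
(2,5): flips 1 -> legal
(3,1): no bracket -> illegal
(3,5): flips 2 -> legal
(4,2): no bracket -> illegal
(5,3): no bracket -> illegal
(5,4): no bracket -> illegal

Answer: (1,2) (1,3) (1,4) (2,5) (3,5)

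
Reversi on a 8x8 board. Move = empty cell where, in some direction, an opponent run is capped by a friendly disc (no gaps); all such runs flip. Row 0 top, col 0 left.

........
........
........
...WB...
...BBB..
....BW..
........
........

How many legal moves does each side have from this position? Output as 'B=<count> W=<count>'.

-- B to move --
(2,2): flips 1 -> legal
(2,3): flips 1 -> legal
(2,4): no bracket -> illegal
(3,2): flips 1 -> legal
(4,2): no bracket -> illegal
(4,6): no bracket -> illegal
(5,6): flips 1 -> legal
(6,4): no bracket -> illegal
(6,5): flips 1 -> legal
(6,6): flips 1 -> legal
B mobility = 6
-- W to move --
(2,3): no bracket -> illegal
(2,4): no bracket -> illegal
(2,5): no bracket -> illegal
(3,2): no bracket -> illegal
(3,5): flips 2 -> legal
(3,6): no bracket -> illegal
(4,2): no bracket -> illegal
(4,6): no bracket -> illegal
(5,2): no bracket -> illegal
(5,3): flips 2 -> legal
(5,6): no bracket -> illegal
(6,3): no bracket -> illegal
(6,4): no bracket -> illegal
(6,5): no bracket -> illegal
W mobility = 2

Answer: B=6 W=2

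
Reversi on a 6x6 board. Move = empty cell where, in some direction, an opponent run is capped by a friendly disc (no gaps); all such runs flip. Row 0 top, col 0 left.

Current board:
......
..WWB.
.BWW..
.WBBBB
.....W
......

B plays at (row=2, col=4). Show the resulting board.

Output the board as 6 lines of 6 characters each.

Place B at (2,4); scan 8 dirs for brackets.
Dir NW: opp run (1,3), next='.' -> no flip
Dir N: first cell 'B' (not opp) -> no flip
Dir NE: first cell '.' (not opp) -> no flip
Dir W: opp run (2,3) (2,2) capped by B -> flip
Dir E: first cell '.' (not opp) -> no flip
Dir SW: first cell 'B' (not opp) -> no flip
Dir S: first cell 'B' (not opp) -> no flip
Dir SE: first cell 'B' (not opp) -> no flip
All flips: (2,2) (2,3)

Answer: ......
..WWB.
.BBBB.
.WBBBB
.....W
......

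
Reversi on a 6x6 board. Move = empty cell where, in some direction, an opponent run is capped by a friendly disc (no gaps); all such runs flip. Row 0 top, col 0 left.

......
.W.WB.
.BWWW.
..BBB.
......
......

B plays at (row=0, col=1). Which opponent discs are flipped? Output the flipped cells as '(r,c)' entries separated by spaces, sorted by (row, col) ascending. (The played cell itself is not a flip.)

Dir NW: edge -> no flip
Dir N: edge -> no flip
Dir NE: edge -> no flip
Dir W: first cell '.' (not opp) -> no flip
Dir E: first cell '.' (not opp) -> no flip
Dir SW: first cell '.' (not opp) -> no flip
Dir S: opp run (1,1) capped by B -> flip
Dir SE: first cell '.' (not opp) -> no flip

Answer: (1,1)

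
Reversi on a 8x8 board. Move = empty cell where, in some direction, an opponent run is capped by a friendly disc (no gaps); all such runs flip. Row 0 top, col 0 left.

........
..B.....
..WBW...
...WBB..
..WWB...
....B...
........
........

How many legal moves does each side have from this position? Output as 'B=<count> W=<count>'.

Answer: B=9 W=9

Derivation:
-- B to move --
(1,1): flips 2 -> legal
(1,3): flips 1 -> legal
(1,4): flips 1 -> legal
(1,5): no bracket -> illegal
(2,1): flips 1 -> legal
(2,5): flips 1 -> legal
(3,1): no bracket -> illegal
(3,2): flips 3 -> legal
(4,1): flips 2 -> legal
(5,1): no bracket -> illegal
(5,2): flips 1 -> legal
(5,3): flips 2 -> legal
B mobility = 9
-- W to move --
(0,1): no bracket -> illegal
(0,2): flips 1 -> legal
(0,3): no bracket -> illegal
(1,1): no bracket -> illegal
(1,3): flips 1 -> legal
(1,4): no bracket -> illegal
(2,1): no bracket -> illegal
(2,5): flips 1 -> legal
(2,6): no bracket -> illegal
(3,2): no bracket -> illegal
(3,6): flips 2 -> legal
(4,5): flips 1 -> legal
(4,6): flips 1 -> legal
(5,3): no bracket -> illegal
(5,5): flips 1 -> legal
(6,3): no bracket -> illegal
(6,4): flips 3 -> legal
(6,5): flips 1 -> legal
W mobility = 9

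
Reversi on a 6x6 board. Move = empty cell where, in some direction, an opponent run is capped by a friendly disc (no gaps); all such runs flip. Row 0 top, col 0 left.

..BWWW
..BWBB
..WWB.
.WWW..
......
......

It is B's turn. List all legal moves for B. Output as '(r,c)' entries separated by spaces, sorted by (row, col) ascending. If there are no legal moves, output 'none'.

Answer: (2,1) (3,4) (4,1) (4,2)

Derivation:
(1,1): no bracket -> illegal
(2,0): no bracket -> illegal
(2,1): flips 2 -> legal
(3,0): no bracket -> illegal
(3,4): flips 1 -> legal
(4,0): no bracket -> illegal
(4,1): flips 2 -> legal
(4,2): flips 3 -> legal
(4,3): no bracket -> illegal
(4,4): no bracket -> illegal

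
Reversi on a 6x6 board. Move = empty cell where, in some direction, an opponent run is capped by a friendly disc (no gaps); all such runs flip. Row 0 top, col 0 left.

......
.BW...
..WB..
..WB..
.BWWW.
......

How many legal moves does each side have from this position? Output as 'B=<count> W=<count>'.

Answer: B=8 W=8

Derivation:
-- B to move --
(0,1): flips 1 -> legal
(0,2): no bracket -> illegal
(0,3): no bracket -> illegal
(1,3): flips 1 -> legal
(2,1): flips 1 -> legal
(3,1): flips 1 -> legal
(3,4): no bracket -> illegal
(3,5): no bracket -> illegal
(4,5): flips 3 -> legal
(5,1): flips 1 -> legal
(5,2): no bracket -> illegal
(5,3): flips 1 -> legal
(5,4): no bracket -> illegal
(5,5): flips 1 -> legal
B mobility = 8
-- W to move --
(0,0): flips 1 -> legal
(0,1): no bracket -> illegal
(0,2): no bracket -> illegal
(1,0): flips 1 -> legal
(1,3): flips 2 -> legal
(1,4): flips 1 -> legal
(2,0): no bracket -> illegal
(2,1): no bracket -> illegal
(2,4): flips 2 -> legal
(3,0): no bracket -> illegal
(3,1): no bracket -> illegal
(3,4): flips 2 -> legal
(4,0): flips 1 -> legal
(5,0): flips 1 -> legal
(5,1): no bracket -> illegal
(5,2): no bracket -> illegal
W mobility = 8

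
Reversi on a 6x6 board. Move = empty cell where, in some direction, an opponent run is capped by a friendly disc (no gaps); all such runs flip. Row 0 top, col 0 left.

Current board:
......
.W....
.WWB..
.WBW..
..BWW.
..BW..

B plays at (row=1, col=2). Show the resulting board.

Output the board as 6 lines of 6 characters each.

Place B at (1,2); scan 8 dirs for brackets.
Dir NW: first cell '.' (not opp) -> no flip
Dir N: first cell '.' (not opp) -> no flip
Dir NE: first cell '.' (not opp) -> no flip
Dir W: opp run (1,1), next='.' -> no flip
Dir E: first cell '.' (not opp) -> no flip
Dir SW: opp run (2,1), next='.' -> no flip
Dir S: opp run (2,2) capped by B -> flip
Dir SE: first cell 'B' (not opp) -> no flip
All flips: (2,2)

Answer: ......
.WB...
.WBB..
.WBW..
..BWW.
..BW..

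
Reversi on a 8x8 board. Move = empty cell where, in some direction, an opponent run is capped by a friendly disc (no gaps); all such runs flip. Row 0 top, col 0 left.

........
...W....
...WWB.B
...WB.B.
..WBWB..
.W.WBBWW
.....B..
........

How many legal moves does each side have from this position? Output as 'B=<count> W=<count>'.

Answer: B=10 W=6

Derivation:
-- B to move --
(0,2): no bracket -> illegal
(0,3): flips 3 -> legal
(0,4): no bracket -> illegal
(1,2): flips 1 -> legal
(1,4): flips 1 -> legal
(1,5): no bracket -> illegal
(2,2): flips 4 -> legal
(3,1): no bracket -> illegal
(3,2): flips 1 -> legal
(3,5): no bracket -> illegal
(4,0): no bracket -> illegal
(4,1): flips 1 -> legal
(4,6): no bracket -> illegal
(4,7): flips 1 -> legal
(5,0): no bracket -> illegal
(5,2): flips 1 -> legal
(6,0): no bracket -> illegal
(6,1): no bracket -> illegal
(6,2): no bracket -> illegal
(6,3): flips 1 -> legal
(6,4): no bracket -> illegal
(6,6): no bracket -> illegal
(6,7): flips 1 -> legal
B mobility = 10
-- W to move --
(1,4): no bracket -> illegal
(1,5): no bracket -> illegal
(1,6): no bracket -> illegal
(1,7): no bracket -> illegal
(2,6): flips 1 -> legal
(3,2): no bracket -> illegal
(3,5): flips 1 -> legal
(3,7): no bracket -> illegal
(4,6): flips 1 -> legal
(4,7): no bracket -> illegal
(5,2): no bracket -> illegal
(6,3): no bracket -> illegal
(6,4): flips 1 -> legal
(6,6): flips 1 -> legal
(7,4): flips 1 -> legal
(7,5): no bracket -> illegal
(7,6): no bracket -> illegal
W mobility = 6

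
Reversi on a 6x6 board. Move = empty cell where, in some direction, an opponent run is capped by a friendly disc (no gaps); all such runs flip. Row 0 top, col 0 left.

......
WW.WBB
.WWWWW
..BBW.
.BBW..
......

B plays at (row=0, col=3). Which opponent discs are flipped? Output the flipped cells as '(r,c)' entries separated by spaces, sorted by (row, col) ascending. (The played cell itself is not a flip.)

Answer: (1,3) (2,3)

Derivation:
Dir NW: edge -> no flip
Dir N: edge -> no flip
Dir NE: edge -> no flip
Dir W: first cell '.' (not opp) -> no flip
Dir E: first cell '.' (not opp) -> no flip
Dir SW: first cell '.' (not opp) -> no flip
Dir S: opp run (1,3) (2,3) capped by B -> flip
Dir SE: first cell 'B' (not opp) -> no flip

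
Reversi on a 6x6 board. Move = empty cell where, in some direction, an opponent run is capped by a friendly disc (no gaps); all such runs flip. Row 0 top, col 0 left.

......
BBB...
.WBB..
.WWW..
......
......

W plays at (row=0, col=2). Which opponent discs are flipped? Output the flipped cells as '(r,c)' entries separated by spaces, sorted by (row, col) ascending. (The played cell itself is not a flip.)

Dir NW: edge -> no flip
Dir N: edge -> no flip
Dir NE: edge -> no flip
Dir W: first cell '.' (not opp) -> no flip
Dir E: first cell '.' (not opp) -> no flip
Dir SW: opp run (1,1), next='.' -> no flip
Dir S: opp run (1,2) (2,2) capped by W -> flip
Dir SE: first cell '.' (not opp) -> no flip

Answer: (1,2) (2,2)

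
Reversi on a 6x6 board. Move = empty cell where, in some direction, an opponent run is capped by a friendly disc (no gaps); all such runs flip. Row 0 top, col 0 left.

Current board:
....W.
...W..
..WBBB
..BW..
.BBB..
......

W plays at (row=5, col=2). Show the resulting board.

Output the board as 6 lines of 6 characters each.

Answer: ....W.
...W..
..WBBB
..WW..
.BWB..
..W...

Derivation:
Place W at (5,2); scan 8 dirs for brackets.
Dir NW: opp run (4,1), next='.' -> no flip
Dir N: opp run (4,2) (3,2) capped by W -> flip
Dir NE: opp run (4,3), next='.' -> no flip
Dir W: first cell '.' (not opp) -> no flip
Dir E: first cell '.' (not opp) -> no flip
Dir SW: edge -> no flip
Dir S: edge -> no flip
Dir SE: edge -> no flip
All flips: (3,2) (4,2)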